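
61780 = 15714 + 46066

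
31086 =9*3454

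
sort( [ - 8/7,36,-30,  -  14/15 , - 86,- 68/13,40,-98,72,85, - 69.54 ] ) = [  -  98, - 86, - 69.54,- 30,  -  68/13, -8/7, - 14/15, 36, 40,72, 85 ] 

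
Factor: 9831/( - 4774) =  -2^( - 1)*3^1*7^(-1)*11^( - 1) * 29^1*31^(-1)*113^1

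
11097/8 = 11097/8  =  1387.12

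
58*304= 17632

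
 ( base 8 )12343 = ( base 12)3117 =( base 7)21406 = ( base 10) 5347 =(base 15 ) 18B7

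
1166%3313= 1166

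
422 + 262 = 684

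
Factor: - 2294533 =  - 2294533^1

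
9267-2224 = 7043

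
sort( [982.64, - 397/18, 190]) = [  -  397/18, 190 , 982.64]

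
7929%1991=1956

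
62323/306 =203+205/306 = 203.67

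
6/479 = 6/479= 0.01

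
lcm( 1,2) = 2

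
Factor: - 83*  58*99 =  - 476586 = - 2^1*3^2*11^1*29^1*83^1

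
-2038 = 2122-4160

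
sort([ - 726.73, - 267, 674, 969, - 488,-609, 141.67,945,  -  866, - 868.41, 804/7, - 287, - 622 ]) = [ - 868.41, - 866, - 726.73, - 622, - 609, -488, - 287, - 267,804/7, 141.67, 674, 945,969]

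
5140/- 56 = -1285/14 = -91.79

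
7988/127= 62 + 114/127  =  62.90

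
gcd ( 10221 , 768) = 3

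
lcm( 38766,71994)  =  503958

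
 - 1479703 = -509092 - 970611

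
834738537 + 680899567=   1515638104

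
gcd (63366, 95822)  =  2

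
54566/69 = 54566/69 =790.81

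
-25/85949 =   -  25/85949 =- 0.00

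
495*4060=2009700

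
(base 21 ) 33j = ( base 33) 19J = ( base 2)10101111101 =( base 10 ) 1405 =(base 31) 1EA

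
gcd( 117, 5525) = 13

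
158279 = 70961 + 87318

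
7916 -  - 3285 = 11201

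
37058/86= 430 + 39/43=   430.91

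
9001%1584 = 1081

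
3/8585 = 3/8585 = 0.00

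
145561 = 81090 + 64471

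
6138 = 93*66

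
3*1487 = 4461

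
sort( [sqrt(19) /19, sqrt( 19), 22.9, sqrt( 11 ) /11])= [sqrt( 19)/19,sqrt(11)/11, sqrt( 19), 22.9]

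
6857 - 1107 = 5750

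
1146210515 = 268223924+877986591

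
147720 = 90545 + 57175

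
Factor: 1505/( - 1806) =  - 2^( - 1)* 3^( - 1)*5^1 = - 5/6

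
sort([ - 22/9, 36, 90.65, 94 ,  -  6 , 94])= [-6, - 22/9, 36,  90.65, 94, 94]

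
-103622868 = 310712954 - 414335822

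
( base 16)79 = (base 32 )3P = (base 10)121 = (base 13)94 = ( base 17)72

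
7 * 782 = 5474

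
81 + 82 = 163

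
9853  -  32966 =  - 23113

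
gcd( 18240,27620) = 20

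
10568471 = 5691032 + 4877439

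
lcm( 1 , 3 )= 3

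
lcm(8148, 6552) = 635544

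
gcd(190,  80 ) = 10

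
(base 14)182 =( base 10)310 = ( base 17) 114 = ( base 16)136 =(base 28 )B2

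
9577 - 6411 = 3166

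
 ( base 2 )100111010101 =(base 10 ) 2517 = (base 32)2EL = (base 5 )40032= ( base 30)2NR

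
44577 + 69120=113697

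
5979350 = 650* 9199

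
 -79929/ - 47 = 79929/47 = 1700.62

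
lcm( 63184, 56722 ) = 4991536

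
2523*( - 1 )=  -2523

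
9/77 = 9/77 = 0.12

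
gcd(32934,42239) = 1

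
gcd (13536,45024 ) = 96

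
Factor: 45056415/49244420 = 9011283/9848884 = 2^( - 2)*3^1*53^ ( - 1) *46457^(  -  1) * 3003761^1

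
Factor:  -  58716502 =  - 2^1*  13^1*2258327^1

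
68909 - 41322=27587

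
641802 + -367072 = 274730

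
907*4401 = 3991707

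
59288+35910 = 95198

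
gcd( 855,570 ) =285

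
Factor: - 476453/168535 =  - 5^( - 1)*37^ ( - 1)*523^1  =  -  523/185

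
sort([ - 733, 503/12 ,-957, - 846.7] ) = [ -957 , - 846.7 , - 733,503/12 ] 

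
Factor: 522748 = 2^2 *130687^1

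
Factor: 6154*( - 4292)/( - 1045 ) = 2^3*5^( - 1)*11^ ( - 1)*17^1*19^( - 1)*29^1*37^1*181^1=26412968/1045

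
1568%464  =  176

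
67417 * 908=61214636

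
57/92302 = 3/4858 = 0.00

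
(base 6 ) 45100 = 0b1100010011100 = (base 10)6300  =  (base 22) D08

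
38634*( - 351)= -13560534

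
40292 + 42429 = 82721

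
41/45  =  41/45  =  0.91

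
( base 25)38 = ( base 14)5d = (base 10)83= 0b1010011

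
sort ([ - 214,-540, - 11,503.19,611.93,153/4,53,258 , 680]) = [ - 540, - 214, - 11 , 153/4,53,  258, 503.19,611.93, 680]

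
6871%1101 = 265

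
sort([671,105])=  [ 105,671 ] 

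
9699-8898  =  801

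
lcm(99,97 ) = 9603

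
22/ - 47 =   -  22/47= - 0.47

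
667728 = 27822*24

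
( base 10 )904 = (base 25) 1B4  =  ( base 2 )1110001000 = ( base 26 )18k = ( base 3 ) 1020111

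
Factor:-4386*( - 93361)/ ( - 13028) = -204740673/6514 = - 2^(-1) * 3^1*17^1*43^1* 89^1 * 1049^1*3257^ ( - 1) 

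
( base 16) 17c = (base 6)1432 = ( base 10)380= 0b101111100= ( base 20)J0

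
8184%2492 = 708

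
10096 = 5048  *2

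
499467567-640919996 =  - 141452429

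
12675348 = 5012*2529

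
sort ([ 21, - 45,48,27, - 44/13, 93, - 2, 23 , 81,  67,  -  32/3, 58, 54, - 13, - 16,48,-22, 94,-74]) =[-74, - 45, - 22  ,-16,-13, - 32/3,-44/13, - 2 , 21, 23, 27, 48, 48,54, 58, 67, 81,93, 94] 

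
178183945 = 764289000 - 586105055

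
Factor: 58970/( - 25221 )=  - 2^1 * 3^(-1)*5^1*7^(- 1)*1201^ (-1) * 5897^1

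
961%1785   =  961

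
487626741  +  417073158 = 904699899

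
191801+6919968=7111769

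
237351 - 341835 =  - 104484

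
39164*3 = 117492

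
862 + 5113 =5975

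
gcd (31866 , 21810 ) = 6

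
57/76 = 3/4 = 0.75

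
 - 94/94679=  -94/94679 = - 0.00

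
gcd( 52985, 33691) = 1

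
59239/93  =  59239/93 = 636.98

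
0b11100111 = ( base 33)70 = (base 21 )b0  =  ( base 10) 231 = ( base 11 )1a0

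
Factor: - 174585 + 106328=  - 7^3*199^1 = - 68257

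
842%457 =385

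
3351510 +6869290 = 10220800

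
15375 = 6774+8601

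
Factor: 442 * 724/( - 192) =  - 2^( - 3)*3^( - 1)*13^1*17^1 * 181^1= - 40001/24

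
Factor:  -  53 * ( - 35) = 5^1 *7^1*53^1 = 1855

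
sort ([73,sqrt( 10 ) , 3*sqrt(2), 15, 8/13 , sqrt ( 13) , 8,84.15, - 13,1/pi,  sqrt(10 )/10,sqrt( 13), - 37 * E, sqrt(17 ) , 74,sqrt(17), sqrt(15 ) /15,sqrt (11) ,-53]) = [-37 * E, - 53, - 13,  sqrt(15) /15,sqrt(10)/10, 1/pi , 8/13,  sqrt(10 ),sqrt(11 ), sqrt( 13), sqrt( 13),sqrt(17), sqrt( 17), 3*sqrt(2),8, 15 , 73,74, 84.15] 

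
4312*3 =12936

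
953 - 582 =371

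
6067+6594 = 12661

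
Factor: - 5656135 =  - 5^1*421^1*2687^1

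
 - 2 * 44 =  - 88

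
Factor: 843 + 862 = 5^1*11^1*31^1 = 1705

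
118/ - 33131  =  -118/33131 = - 0.00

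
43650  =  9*4850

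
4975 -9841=-4866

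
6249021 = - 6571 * ( - 951) 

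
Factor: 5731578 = 2^1 * 3^2 * 19^1*16759^1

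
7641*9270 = 70832070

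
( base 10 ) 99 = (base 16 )63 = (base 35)2t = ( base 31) 36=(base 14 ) 71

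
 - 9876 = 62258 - 72134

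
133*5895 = 784035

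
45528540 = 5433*8380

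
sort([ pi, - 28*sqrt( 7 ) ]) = [  -  28*sqrt(7 ) , pi]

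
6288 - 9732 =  - 3444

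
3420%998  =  426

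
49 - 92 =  - 43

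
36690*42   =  1540980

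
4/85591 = 4/85591 = 0.00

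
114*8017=913938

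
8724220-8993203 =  - 268983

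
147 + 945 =1092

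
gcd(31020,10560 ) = 660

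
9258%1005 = 213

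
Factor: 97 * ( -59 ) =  - 59^1*97^1 = -5723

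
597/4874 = 597/4874= 0.12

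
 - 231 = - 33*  7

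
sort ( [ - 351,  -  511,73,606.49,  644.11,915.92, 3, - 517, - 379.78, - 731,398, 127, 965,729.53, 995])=[-731,-517, - 511, - 379.78, -351, 3, 73,127, 398 , 606.49,644.11,729.53,915.92, 965,995]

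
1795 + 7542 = 9337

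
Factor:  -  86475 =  - 3^1 * 5^2 * 1153^1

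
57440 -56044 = 1396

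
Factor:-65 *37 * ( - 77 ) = 185185 = 5^1*7^1*11^1*13^1*37^1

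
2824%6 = 4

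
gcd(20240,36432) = 4048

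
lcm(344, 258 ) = 1032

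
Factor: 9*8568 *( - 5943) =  - 458276616 = - 2^3*3^5*7^2 *17^1*283^1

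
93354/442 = 46677/221=211.21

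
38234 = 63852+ - 25618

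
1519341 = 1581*961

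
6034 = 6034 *1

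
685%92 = 41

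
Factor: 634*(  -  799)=-2^1  *17^1  *47^1*317^1 =- 506566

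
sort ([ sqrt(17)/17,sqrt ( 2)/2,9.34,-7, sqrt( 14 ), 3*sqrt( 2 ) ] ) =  [ - 7,sqrt( 17)/17 , sqrt(2)/2 , sqrt(14),3 * sqrt(2 ),  9.34]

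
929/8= 116 + 1/8 = 116.12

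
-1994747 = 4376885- 6371632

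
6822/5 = 1364 + 2/5 = 1364.40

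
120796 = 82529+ 38267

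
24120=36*670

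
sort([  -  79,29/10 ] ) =[-79, 29/10 ] 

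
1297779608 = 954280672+343498936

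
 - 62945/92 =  - 685 + 75/92 = - 684.18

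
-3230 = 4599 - 7829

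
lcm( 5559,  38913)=38913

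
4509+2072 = 6581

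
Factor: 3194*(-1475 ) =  - 2^1*5^2 * 59^1 * 1597^1  =  -  4711150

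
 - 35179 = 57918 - 93097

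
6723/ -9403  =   - 6723/9403 = - 0.71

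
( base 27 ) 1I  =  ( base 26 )1J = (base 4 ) 231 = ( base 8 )55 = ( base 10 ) 45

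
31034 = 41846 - 10812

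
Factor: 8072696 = 2^3* 67^1*15061^1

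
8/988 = 2/247 =0.01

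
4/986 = 2/493 = 0.00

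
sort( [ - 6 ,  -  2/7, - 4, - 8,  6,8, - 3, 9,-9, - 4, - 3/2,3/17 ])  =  [ - 9, - 8, - 6, - 4, - 4,-3, - 3/2, - 2/7,  3/17,  6 , 8,9]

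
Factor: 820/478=410/239 = 2^1*5^1*41^1*239^( - 1 ) 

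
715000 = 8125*88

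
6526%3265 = 3261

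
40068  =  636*63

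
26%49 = 26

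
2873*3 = 8619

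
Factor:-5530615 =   -  5^1 * 19^1*58217^1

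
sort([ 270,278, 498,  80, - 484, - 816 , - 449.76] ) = [-816, - 484, - 449.76,80, 270, 278,498] 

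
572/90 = 6 + 16/45 = 6.36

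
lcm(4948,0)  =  0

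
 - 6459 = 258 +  - 6717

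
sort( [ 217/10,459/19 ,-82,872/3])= [ - 82, 217/10,459/19,872/3]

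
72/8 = 9 = 9.00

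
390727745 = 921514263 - 530786518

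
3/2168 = 3/2168 = 0.00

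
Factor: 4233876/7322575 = 2^2*3^1*5^( - 2)*13^( - 1)*389^1*907^1*22531^ ( -1)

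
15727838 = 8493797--7234041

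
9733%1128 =709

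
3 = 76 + -73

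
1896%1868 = 28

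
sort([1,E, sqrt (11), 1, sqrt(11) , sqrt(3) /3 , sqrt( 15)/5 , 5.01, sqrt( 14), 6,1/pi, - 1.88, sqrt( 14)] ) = [ - 1.88, 1/pi,sqrt( 3) /3, sqrt( 15 ) /5, 1,1, E, sqrt ( 11), sqrt(11),sqrt( 14), sqrt( 14), 5.01, 6 ] 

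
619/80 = 619/80 = 7.74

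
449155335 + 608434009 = 1057589344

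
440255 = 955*461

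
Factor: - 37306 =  - 2^1*23^1*811^1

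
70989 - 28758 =42231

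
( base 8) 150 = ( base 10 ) 104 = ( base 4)1220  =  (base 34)32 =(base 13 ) 80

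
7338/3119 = 2 + 1100/3119 = 2.35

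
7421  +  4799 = 12220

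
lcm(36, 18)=36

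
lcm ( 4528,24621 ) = 393936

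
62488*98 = 6123824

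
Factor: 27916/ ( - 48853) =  - 2^2*7^ (  -  1) =- 4/7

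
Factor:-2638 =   -  2^1*1319^1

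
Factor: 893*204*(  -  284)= - 2^4*3^1 * 17^1 * 19^1*47^1*71^1 = -  51736848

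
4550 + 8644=13194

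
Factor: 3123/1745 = 3^2*5^( - 1)*347^1* 349^( - 1)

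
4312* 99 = 426888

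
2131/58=36+43/58 = 36.74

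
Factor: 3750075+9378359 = 13128434 = 2^1*11^1 *263^1 *2269^1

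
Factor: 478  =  2^1*239^1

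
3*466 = 1398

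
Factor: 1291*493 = 17^1*29^1* 1291^1  =  636463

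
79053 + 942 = 79995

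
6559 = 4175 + 2384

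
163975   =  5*32795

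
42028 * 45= 1891260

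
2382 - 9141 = - 6759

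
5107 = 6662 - 1555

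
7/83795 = 7/83795 = 0.00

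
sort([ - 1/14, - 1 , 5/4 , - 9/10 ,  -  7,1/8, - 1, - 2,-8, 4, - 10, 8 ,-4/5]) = [ - 10,-8,  -  7, - 2,- 1,  -  1 , - 9/10, - 4/5, - 1/14,1/8, 5/4,4 , 8]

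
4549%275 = 149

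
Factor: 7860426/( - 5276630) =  - 231189/155195 = - 3^1*5^( - 1 ) * 7^1*101^1*109^1*31039^( - 1) 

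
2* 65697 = 131394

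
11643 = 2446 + 9197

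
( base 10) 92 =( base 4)1130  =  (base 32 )2s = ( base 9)112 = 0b1011100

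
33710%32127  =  1583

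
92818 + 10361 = 103179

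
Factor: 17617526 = 2^1*8808763^1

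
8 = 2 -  - 6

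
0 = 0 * 54905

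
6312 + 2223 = 8535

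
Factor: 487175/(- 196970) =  - 2^(  -  1)*5^1*13^1*1499^1*19697^(-1 )=- 97435/39394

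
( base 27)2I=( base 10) 72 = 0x48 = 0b1001000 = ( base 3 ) 2200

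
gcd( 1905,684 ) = 3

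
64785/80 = 12957/16 = 809.81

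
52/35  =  52/35 = 1.49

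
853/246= 853/246 = 3.47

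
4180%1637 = 906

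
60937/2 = 30468 + 1/2 = 30468.50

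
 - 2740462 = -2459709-280753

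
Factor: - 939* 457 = -3^1*313^1 * 457^1 = - 429123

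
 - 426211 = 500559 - 926770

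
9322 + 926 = 10248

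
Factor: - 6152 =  - 2^3*769^1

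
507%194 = 119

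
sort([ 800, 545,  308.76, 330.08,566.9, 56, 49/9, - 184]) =[ - 184,49/9, 56 , 308.76, 330.08 , 545, 566.9, 800 ]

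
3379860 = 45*75108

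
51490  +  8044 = 59534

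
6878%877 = 739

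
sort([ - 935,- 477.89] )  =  [-935, - 477.89 ]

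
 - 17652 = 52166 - 69818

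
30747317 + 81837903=112585220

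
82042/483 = 169  +  415/483 =169.86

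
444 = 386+58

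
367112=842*436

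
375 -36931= - 36556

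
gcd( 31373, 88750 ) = 1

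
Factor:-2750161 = -2750161^1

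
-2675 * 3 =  - 8025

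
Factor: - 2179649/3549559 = - 13^(-1)*273043^( - 1)* 2179649^1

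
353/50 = 7 + 3/50  =  7.06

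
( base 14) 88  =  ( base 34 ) 3i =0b1111000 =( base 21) 5f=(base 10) 120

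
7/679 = 1/97 = 0.01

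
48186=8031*6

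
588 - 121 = 467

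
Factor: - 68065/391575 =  - 3^( - 1) *5^( - 1)*23^( - 1)*227^( - 1) * 13613^1 = -13613/78315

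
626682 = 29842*21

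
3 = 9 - 6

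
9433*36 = 339588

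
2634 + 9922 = 12556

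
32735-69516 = -36781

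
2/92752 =1/46376= 0.00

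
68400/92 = 17100/23 = 743.48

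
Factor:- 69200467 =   -  7^1*29^1*340889^1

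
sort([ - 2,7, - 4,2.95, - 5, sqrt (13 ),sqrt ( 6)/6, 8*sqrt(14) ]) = [ - 5,-4,  -  2,sqrt(6 )/6 , 2.95,sqrt(13), 7, 8*sqrt( 14 )] 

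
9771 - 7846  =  1925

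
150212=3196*47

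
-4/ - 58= 2/29 = 0.07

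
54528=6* 9088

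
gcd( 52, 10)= 2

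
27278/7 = 3896 + 6/7= 3896.86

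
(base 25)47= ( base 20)57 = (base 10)107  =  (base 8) 153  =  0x6B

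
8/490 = 4/245 = 0.02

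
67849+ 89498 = 157347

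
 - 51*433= - 22083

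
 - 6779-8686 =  - 15465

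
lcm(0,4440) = 0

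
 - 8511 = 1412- 9923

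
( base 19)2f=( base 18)2H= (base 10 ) 53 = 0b110101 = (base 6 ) 125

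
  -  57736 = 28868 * ( - 2) 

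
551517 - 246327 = 305190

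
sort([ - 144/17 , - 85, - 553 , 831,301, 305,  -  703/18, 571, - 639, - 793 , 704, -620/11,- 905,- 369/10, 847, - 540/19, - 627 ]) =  [ -905 ,-793,- 639, - 627, - 553, - 85, - 620/11, - 703/18, - 369/10, - 540/19, - 144/17,301,305, 571, 704, 831,847]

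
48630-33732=14898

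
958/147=958/147 = 6.52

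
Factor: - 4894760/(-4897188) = 2^1*3^ (-2 )*5^1*13^1*9413^1*136033^(-1) = 1223690/1224297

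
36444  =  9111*4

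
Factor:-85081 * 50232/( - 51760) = 534223599/6470 =2^ (-1)*3^1*5^( - 1)*7^1*13^1*23^1*647^( - 1)*85081^1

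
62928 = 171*368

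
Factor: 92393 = 7^1 * 67^1*197^1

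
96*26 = 2496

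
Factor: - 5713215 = -3^1*5^1*380881^1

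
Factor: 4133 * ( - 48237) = -3^1*7^1*2297^1 *4133^1 = - 199363521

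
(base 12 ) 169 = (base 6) 1013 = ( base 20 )B5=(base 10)225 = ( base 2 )11100001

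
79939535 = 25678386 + 54261149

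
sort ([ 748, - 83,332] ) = [ - 83, 332,748] 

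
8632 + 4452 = 13084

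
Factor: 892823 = 17^1*  29^1 * 1811^1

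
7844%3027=1790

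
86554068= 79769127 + 6784941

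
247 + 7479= 7726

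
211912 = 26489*8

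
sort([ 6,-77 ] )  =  [  -  77, 6 ] 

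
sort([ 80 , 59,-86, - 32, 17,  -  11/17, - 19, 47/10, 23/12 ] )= [ - 86, - 32,  -  19, - 11/17,  23/12, 47/10,  17,  59, 80]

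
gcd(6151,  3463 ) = 1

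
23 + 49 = 72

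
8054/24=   4027/12 =335.58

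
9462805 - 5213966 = 4248839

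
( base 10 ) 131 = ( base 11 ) 10A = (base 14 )95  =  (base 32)43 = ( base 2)10000011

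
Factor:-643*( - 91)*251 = 7^1*13^1*251^1 *643^1  =  14686763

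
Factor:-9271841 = - 9271841^1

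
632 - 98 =534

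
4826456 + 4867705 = 9694161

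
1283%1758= 1283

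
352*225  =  79200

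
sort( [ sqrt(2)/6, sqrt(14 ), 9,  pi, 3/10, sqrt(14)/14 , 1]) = [ sqrt(2) /6,sqrt(14)/14,3/10,1, pi , sqrt(14 ),9 ]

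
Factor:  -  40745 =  - 5^1*29^1  *  281^1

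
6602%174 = 164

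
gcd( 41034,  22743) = 21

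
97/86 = 1 + 11/86 = 1.13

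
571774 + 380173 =951947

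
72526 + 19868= 92394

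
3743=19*197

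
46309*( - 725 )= - 33574025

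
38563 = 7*5509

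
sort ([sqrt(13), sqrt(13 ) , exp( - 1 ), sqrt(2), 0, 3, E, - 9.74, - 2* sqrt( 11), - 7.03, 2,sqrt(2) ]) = [ - 9.74, - 7.03, - 2*sqrt( 11 ), 0, exp( - 1 ),sqrt(2 ), sqrt(2 ), 2,E , 3,sqrt(13),sqrt ( 13)]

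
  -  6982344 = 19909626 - 26891970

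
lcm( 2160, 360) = 2160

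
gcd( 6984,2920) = 8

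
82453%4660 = 3233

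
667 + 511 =1178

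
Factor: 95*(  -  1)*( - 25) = 5^3*19^1  =  2375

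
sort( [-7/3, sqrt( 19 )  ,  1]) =[ - 7/3,  1, sqrt( 19)]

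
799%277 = 245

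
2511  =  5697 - 3186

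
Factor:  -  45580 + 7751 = - 11^1*19^1*181^1 =- 37829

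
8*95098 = 760784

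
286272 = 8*35784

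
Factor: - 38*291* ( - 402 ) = 4445316= 2^2*3^2 * 19^1 *67^1*97^1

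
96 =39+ 57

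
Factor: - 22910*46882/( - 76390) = 107406662/7639 = 2^1*11^1* 29^1*79^1*2131^1*7639^ ( - 1 )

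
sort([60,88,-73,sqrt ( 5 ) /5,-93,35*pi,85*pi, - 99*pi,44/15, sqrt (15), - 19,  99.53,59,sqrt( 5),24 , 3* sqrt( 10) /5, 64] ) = [ - 99*pi, - 93,-73, - 19,sqrt ( 5) /5,3*sqrt(10)/5, sqrt( 5), 44/15,sqrt(15 ),24,  59, 60, 64,88,99.53 , 35*pi , 85*pi]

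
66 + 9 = 75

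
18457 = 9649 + 8808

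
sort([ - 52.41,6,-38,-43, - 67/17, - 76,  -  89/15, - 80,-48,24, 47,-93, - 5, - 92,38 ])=[-93, - 92,  -  80 , - 76, -52.41, - 48, - 43, - 38, - 89/15 , - 5 , - 67/17, 6,24,38,  47]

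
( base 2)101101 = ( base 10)45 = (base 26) 1J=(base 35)1A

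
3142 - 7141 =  - 3999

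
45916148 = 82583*556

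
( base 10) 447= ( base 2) 110111111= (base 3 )121120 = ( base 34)D5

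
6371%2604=1163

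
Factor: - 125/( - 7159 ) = 5^3*7159^ ( -1)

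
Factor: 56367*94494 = 2^1* 3^3 * 6263^1*15749^1= 5326343298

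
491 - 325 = 166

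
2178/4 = 1089/2 = 544.50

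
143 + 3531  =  3674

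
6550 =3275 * 2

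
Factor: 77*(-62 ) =-2^1*7^1*11^1*31^1 = -  4774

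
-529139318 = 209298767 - 738438085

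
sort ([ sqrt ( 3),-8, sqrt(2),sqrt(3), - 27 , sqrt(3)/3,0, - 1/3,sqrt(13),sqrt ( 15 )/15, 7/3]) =[-27, - 8, - 1/3, 0,sqrt( 15)/15,sqrt(3)/3,sqrt(2), sqrt ( 3), sqrt( 3 ),7/3,sqrt( 13)]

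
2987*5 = 14935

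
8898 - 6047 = 2851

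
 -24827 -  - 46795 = 21968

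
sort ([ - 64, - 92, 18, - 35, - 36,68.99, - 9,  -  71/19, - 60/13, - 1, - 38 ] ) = [ - 92, - 64, - 38,- 36 , - 35, - 9,-60/13, - 71/19, - 1, 18, 68.99 ] 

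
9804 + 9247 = 19051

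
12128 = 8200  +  3928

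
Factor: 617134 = 2^1*7^1*17^1*2593^1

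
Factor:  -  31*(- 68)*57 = 2^2* 3^1 * 17^1 * 19^1 * 31^1 = 120156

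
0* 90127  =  0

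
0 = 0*6123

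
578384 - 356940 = 221444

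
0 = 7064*0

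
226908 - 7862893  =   - 7635985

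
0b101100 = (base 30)1E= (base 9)48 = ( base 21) 22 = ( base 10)44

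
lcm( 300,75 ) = 300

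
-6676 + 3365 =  - 3311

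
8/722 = 4/361 = 0.01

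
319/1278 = 319/1278 = 0.25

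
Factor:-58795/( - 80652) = 5345/7332 = 2^( - 2)*3^ ( - 1 )*  5^1 * 13^(-1) * 47^( - 1) *1069^1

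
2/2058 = 1/1029 = 0.00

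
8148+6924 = 15072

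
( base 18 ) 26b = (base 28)rb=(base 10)767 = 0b1011111111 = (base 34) mj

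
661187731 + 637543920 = 1298731651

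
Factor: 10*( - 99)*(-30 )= 29700 =2^2*3^3*5^2*11^1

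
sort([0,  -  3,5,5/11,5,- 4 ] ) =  [ - 4, - 3,0 , 5/11,5 , 5]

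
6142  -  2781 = 3361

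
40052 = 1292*31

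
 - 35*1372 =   -  48020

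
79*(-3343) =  - 264097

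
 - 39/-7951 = 39/7951= 0.00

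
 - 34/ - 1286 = 17/643 = 0.03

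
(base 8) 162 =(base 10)114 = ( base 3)11020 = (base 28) 42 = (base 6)310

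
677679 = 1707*397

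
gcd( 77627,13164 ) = 1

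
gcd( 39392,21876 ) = 4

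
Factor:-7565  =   - 5^1*17^1*89^1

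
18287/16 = 1142 + 15/16=1142.94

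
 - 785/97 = -9+88/97 = - 8.09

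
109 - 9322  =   - 9213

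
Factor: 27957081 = 3^1 * 9319027^1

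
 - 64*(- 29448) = 1884672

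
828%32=28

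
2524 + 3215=5739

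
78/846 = 13/141= 0.09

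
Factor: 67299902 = 2^1*43^2*18199^1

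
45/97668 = 5/10852 = 0.00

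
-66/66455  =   - 66/66455 = - 0.00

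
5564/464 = 11+115/116 = 11.99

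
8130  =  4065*2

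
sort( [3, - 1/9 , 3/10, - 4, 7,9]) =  [ - 4, - 1/9,  3/10, 3, 7, 9]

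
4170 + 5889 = 10059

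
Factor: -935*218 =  - 2^1*5^1*11^1 * 17^1*109^1 = - 203830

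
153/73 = 2 + 7/73 = 2.10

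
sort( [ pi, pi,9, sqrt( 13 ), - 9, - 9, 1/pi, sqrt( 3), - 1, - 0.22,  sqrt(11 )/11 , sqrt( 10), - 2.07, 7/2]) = [ - 9, - 9, - 2.07, -1, - 0.22, sqrt( 11 ) /11 , 1/pi, sqrt(3 ),pi, pi, sqrt ( 10),7/2, sqrt(13 ) , 9] 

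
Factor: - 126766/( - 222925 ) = 2^1*5^ ( - 2 )*37^( - 1) * 263^1 = 526/925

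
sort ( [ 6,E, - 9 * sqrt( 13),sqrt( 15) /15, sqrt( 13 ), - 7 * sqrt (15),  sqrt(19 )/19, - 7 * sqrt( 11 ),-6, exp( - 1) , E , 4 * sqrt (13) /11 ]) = [ - 9*sqrt(13 ), - 7 * sqrt(15 ), - 7*sqrt(11),-6,sqrt( 19 )/19 , sqrt (15 )/15,  exp ( - 1 ), 4*sqrt(13)/11, E,E, sqrt( 13 ),6] 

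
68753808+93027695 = 161781503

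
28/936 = 7/234 = 0.03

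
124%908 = 124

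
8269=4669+3600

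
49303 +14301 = 63604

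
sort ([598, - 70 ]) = [ - 70, 598 ]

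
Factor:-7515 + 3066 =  - 3^1 * 1483^1 = - 4449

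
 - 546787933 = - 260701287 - 286086646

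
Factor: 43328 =2^6*677^1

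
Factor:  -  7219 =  - 7219^1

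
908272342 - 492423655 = 415848687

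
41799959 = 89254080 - 47454121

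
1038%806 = 232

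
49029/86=570 + 9/86 =570.10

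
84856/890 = 95 + 153/445 = 95.34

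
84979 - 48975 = 36004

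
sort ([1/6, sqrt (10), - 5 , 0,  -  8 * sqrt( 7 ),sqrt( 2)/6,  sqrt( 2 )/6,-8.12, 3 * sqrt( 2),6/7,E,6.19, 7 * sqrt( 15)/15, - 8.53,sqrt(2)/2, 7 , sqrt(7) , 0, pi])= [-8*sqrt( 7), - 8.53, - 8.12, - 5,0,0,1/6,sqrt(2)/6 , sqrt( 2)/6,sqrt(2)/2, 6/7,  7*sqrt (15)/15,sqrt( 7 ),  E, pi, sqrt( 10),3 *sqrt (2),  6.19,7]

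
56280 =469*120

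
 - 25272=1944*( - 13) 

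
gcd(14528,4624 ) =16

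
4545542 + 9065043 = 13610585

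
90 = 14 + 76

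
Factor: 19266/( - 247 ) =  - 2^1*3^1*13^1 = - 78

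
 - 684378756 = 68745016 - 753123772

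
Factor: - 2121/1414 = - 3/2 = - 2^( -1) * 3^1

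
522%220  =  82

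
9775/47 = 207 + 46/47=207.98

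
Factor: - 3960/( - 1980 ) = 2 = 2^1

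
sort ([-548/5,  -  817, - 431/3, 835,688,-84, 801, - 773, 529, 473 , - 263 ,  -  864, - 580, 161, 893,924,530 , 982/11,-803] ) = [- 864,-817, - 803, - 773, - 580,  -  263,-431/3,-548/5,-84,982/11,161, 473, 529, 530, 688,801,835, 893, 924 ]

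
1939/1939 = 1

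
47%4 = 3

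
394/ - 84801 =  - 1 + 84407/84801 =- 0.00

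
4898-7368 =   -  2470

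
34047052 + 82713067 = 116760119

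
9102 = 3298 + 5804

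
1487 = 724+763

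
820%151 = 65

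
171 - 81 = 90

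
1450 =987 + 463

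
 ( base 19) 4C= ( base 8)130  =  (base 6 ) 224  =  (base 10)88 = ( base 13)6a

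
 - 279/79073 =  - 279/79073 = - 0.00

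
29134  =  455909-426775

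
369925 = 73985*5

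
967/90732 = 967/90732 =0.01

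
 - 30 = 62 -92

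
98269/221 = 98269/221 = 444.66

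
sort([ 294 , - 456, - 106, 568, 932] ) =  [- 456, - 106, 294, 568, 932]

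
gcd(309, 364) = 1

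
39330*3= 117990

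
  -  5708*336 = -1917888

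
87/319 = 3/11  =  0.27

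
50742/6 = 8457 = 8457.00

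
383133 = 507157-124024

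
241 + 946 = 1187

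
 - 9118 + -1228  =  -10346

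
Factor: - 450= - 2^1 * 3^2* 5^2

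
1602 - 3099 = -1497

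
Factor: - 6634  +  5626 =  - 1008 = - 2^4* 3^2*7^1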